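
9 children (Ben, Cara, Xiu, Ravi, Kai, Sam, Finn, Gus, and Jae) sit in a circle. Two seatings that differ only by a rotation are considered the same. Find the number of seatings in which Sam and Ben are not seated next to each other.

30240

Without the restriction there are (8)! = 40320 seatings.
Seatings with Sam beside Ben: treat them as a block with 2 internal orders, giving 2 × (7)! = 10080.
Subtracting, 40320 − 10080 = 30240.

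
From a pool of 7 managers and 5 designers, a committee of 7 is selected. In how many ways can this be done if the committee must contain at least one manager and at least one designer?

Unrestricted: C(12,7) = 792 ways to pick any 7 of the 12.
Selections missing a whole group: no managers → C(5,7) = 0; no designers → C(7,7) = 1.
Both groups omitted at once is impossible, so 792 − 1 = 791.

791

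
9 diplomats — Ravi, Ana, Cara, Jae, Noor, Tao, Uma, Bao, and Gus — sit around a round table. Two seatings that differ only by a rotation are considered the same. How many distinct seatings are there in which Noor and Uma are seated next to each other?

10080

Treat {Noor, Uma} as one unit (2 internal orders) and seat the resulting 8 units around the table: (7)! circular arrangements.
So 2 × (7)! = 2 × 5040 = 10080.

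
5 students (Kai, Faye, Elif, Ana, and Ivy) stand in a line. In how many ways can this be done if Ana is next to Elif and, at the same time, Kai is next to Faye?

24

Treat {Ana,Elif} as one block (2 orders) and {Kai,Faye} as another (2 orders).
That leaves 3 units to arrange: 2 × 2 × 3! = 4 × 6 = 24.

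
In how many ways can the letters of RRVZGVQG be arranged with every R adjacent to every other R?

1260

Treat the 2 copies of R as a single block. The multiset to arrange is then {RR, G, G, Q, V, V, Z}, 7 items in all.
That gives (7)!/(2!·2!) = 1260 arrangements.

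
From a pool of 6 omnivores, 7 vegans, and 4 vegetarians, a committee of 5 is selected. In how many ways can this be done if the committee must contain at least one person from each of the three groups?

4214

Unrestricted: C(17,5) = 6188 ways to pick any 5 of the 17.
Subtract selections that omit an entire group: no omnivores → C(11,5) = 462; no vegans → C(10,5) = 252; no vegetarians → C(13,5) = 1287.
Add back selections omitting two groups (i.e. drawn from a single group): C(6,5) + C(7,5) + C(4,5) = 27.
By inclusion–exclusion: 6188 − 2001 + 27 = 4214.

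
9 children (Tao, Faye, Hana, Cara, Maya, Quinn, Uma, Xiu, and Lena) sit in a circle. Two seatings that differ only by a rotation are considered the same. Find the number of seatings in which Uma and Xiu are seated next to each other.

Glue Uma and Xiu into a block (2 internal orders). Seating 8 units around a circle gives (7)! arrangements.
So 2 × (7)! = 2 × 5040 = 10080.

10080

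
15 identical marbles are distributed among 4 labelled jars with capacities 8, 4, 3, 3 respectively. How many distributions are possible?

20

Ignoring the caps, the number of non-negative solutions to x_1+…+x_4 = 15 is C(18,3) = 816.
Subtract solutions that violate a single cap (substitute x_i' = x_i − (cap_i+1)): x_1 ≥ 9 gives C(9,3) = 84; x_2 ≥ 5 gives C(13,3) = 286; x_3 ≥ 4 gives C(14,3) = 364; x_4 ≥ 4 gives C(14,3) = 364. Together 1098.
Add back pairs where two caps are both exceeded: 4 + 10 + 10 + 84 + 84 + 120 = 312.
Subtract triples: 0 + 0 + 0 + 10 = 10.
By inclusion–exclusion the count is 816 − 1098 + 312 − 10 = 20.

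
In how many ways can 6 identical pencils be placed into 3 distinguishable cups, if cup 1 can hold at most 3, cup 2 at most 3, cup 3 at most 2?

6

Ignoring the caps, the number of non-negative solutions to x_1+…+x_3 = 6 is C(8,2) = 28.
Subtract solutions that violate a single cap (substitute x_i' = x_i − (cap_i+1)): x_1 ≥ 4 gives C(4,2) = 6; x_2 ≥ 4 gives C(4,2) = 6; x_3 ≥ 3 gives C(5,2) = 10. Together 22.
No two caps can be exceeded simultaneously, so the pair terms are all 0.
By inclusion–exclusion the count is 28 − 22 + 0 = 6.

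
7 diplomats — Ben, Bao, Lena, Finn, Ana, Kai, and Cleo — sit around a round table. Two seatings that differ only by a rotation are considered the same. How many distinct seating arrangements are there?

720

Fix one person's seat to break rotational symmetry; the remaining 6 people can be arranged in (6)! = 720 ways.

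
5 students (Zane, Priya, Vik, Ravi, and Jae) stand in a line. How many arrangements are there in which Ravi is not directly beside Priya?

Of the 5! = 120 arrangements, those with Ravi and Priya adjacent number 2 × 4! = 48 (treat the pair as a block with 2 internal orders).
Complementary counting: 120 − 48 = 72.

72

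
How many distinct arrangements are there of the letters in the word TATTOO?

60

TATTOO has 6 letters with O appearing twice and T appearing 3 times.
So there are 6! / (3!·2!) = 60 distinguishable arrangements.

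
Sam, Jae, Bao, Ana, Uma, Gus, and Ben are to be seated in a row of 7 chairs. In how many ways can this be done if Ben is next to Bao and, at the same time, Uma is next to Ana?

480

Treat {Ben,Bao} as one block (2 orders) and {Uma,Ana} as another (2 orders).
That leaves 5 units to arrange: 2 × 2 × 5! = 4 × 120 = 480.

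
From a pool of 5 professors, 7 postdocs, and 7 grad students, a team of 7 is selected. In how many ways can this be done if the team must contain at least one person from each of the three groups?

45374

Unrestricted: C(19,7) = 50388 ways to pick any 7 of the 19.
Selections missing a whole group: no professors → C(14,7) = 3432; no postdocs → C(12,7) = 792; no grad students → C(12,7) = 792.
Add back selections omitting two groups (i.e. drawn from a single group): C(5,7) + C(7,7) + C(7,7) = 2.
By inclusion–exclusion: 50388 − 5016 + 2 = 45374.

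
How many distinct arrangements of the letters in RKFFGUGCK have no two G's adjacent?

Total arrangements of RKFFGUGCK: 9!/(2!·2!·2!) = 45360.
Arrangements with the G's together: treat GG as one letter, giving (8)!/(2!·2!) = 10080.
Hence 45360 − 10080 = 35280.

35280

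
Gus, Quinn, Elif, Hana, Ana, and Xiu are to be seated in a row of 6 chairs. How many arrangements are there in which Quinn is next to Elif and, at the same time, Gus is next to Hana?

Treat {Quinn,Elif} as one block (2 orders) and {Gus,Hana} as another (2 orders).
That leaves 4 units to arrange: 2 × 2 × 4! = 4 × 24 = 96.

96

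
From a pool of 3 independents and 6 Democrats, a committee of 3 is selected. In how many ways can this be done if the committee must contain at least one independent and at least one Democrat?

Unrestricted: C(9,3) = 84 ways to pick any 3 of the 9.
Selections missing a whole group: no independents → C(6,3) = 20; no Democrats → C(3,3) = 1.
Both groups omitted at once is impossible, so 84 − 21 = 63.

63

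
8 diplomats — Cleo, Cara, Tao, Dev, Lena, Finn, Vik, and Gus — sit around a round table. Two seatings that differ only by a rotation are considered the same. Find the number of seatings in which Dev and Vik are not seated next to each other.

Without the restriction there are (7)! = 5040 seatings.
Those with Dev next to Vik: fuse the pair into one unit and seat 7 units around a circle — 2·(6)! = 1440.
Subtracting, 5040 − 1440 = 3600.

3600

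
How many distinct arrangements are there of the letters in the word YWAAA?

The 5 letters of YWAAA have repeats: A appearing 3 times.
Dividing 5! = 120 by 3! = 6 for the repeated letters gives 20.

20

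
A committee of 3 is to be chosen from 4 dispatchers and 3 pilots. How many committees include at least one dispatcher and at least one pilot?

Total 3-person selections from all 7: C(7,3) = 35.
Subtract selections that omit an entire group: no dispatchers → C(3,3) = 1; no pilots → C(4,3) = 4.
Both groups omitted at once is impossible, so 35 − 5 = 30.

30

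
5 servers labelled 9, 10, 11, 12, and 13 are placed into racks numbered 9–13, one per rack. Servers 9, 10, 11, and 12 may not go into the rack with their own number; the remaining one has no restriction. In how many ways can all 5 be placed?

Let Aᵢ (for 9 ≤ i ≤ 12) be the placements that put server i in its forbidden rack. Any j of these fix j positions, leaving (5−j)! ways to fill the rest, and there are C(4,j) ways to pick which j.
By inclusion–exclusion, the number of valid placements is Σ_{j=0}^{4} (−1)^j C(4,j)·(5−j)!.
Computing: 120 − 96 + 36 − 8 + 1 = 53.

53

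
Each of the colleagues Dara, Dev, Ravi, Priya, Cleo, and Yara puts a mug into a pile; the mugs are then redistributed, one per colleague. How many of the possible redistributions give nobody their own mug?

265

Count assignments avoiding every fixed point. For any j of the 6 colleagues fixed to their own mug, the other 6−j can be arranged in (6−j)! ways.
By inclusion–exclusion this is Σ_{j=0}^{6} (−1)^j C(6,j)·(6−j)!.
Computing: 720 − 720 + 360 − 120 + 30 − 6 + 1 = 265.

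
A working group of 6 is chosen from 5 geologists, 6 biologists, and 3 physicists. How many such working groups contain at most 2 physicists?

Split by how many physicists are chosen (0 through 2).
Sum: C(3,0)·C(11,6) + C(3,1)·C(11,5) + C(3,2)·C(11,4) = 462 + 1386 + 990 = 2838.

2838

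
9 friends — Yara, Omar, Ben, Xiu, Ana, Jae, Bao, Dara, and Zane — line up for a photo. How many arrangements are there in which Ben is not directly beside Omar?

Of the 9! = 362880 arrangements, those with Ben and Omar adjacent number 2 × 8! = 80640 (treat the pair as a block with 2 internal orders).
So 362880 − 80640 = 282240 arrangements keep them apart.

282240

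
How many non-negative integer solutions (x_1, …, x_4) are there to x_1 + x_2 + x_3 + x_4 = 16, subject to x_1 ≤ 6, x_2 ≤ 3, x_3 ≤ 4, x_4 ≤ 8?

51

Ignoring the caps, the number of non-negative solutions to x_1+…+x_4 = 16 is C(19,3) = 969.
Subtract solutions that violate a single cap (substitute x_i' = x_i − (cap_i+1)): x_1 ≥ 7 gives C(12,3) = 220; x_2 ≥ 4 gives C(15,3) = 455; x_3 ≥ 5 gives C(14,3) = 364; x_4 ≥ 9 gives C(10,3) = 120. Together 1159.
Add back pairs where two caps are both exceeded: 56 + 35 + 1 + 120 + 20 + 10 = 242.
Subtract triples: 1 + 0 + 0 + 0 = 1.
By inclusion–exclusion the count is 969 − 1159 + 242 − 1 = 51.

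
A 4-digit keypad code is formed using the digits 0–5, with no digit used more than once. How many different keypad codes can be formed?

360

With no repetition, fill the 4 digits in order: 6 choices, then 5, down to 3.
That product is 6 × 5 × 4 × 3 = 360.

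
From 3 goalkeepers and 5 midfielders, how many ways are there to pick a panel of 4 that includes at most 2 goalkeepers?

Split by how many goalkeepers are chosen (0 through 2).
Sum: C(3,0)·C(5,4) + C(3,1)·C(5,3) + C(3,2)·C(5,2) = 5 + 30 + 30 = 65.

65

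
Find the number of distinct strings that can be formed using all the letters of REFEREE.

Letter multiplicities in REFEREE: E×4, F×1, R×2.
The number of distinct arrangements is 7!/(4!·2!) = 5040/48 = 105.

105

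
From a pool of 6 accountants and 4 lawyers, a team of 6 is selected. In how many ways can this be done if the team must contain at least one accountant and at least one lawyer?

Unrestricted: C(10,6) = 210 ways to pick any 6 of the 10.
Subtract selections that omit an entire group: no accountants → C(4,6) = 0; no lawyers → C(6,6) = 1.
Both groups omitted at once is impossible, so 210 − 1 = 209.

209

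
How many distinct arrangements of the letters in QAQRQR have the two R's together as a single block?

Treat the 2 copies of R as a single block. The multiset to arrange is then {RR, A, Q, Q, Q}, 5 items in all.
That gives (5)!/(3!) = 20 arrangements.

20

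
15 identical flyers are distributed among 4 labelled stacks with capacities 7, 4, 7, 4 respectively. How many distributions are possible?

100

Without the upper bounds there are C(18,3) = 816 ways to split 15 among 4 stacks.
Subtract solutions that violate a single cap (substitute x_i' = x_i − (cap_i+1)): x_1 ≥ 8 gives C(10,3) = 120; x_2 ≥ 5 gives C(13,3) = 286; x_3 ≥ 8 gives C(10,3) = 120; x_4 ≥ 5 gives C(13,3) = 286. Together 812.
Add back pairs where two caps are both exceeded: 10 + 0 + 10 + 10 + 56 + 10 = 96.
By inclusion–exclusion the count is 816 − 812 + 96 = 100.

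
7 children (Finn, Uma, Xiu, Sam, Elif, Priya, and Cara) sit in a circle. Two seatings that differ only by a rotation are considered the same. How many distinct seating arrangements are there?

720

Seat Finn anywhere (absorbing the rotational symmetry), then permute the other 6: (6)! = 720.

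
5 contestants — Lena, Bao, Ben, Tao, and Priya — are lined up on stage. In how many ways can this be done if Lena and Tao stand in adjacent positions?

Treat {Lena, Tao} as a single unit. There are 4 units to order, and the pair itself can be ordered 2 ways.
So the count is 2·(4)! = 48.

48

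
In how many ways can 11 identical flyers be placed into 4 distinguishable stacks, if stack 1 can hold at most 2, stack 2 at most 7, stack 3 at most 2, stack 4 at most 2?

Without the upper bounds there are C(14,3) = 364 ways to split 11 among 4 stacks.
Subtract solutions that violate a single cap (substitute x_i' = x_i − (cap_i+1)): x_1 ≥ 3 gives C(11,3) = 165; x_2 ≥ 8 gives C(6,3) = 20; x_3 ≥ 3 gives C(11,3) = 165; x_4 ≥ 3 gives C(11,3) = 165. Together 515.
Add back pairs where two caps are both exceeded: 1 + 56 + 56 + 1 + 1 + 56 = 171.
Subtract triples: 0 + 0 + 10 + 0 = 10.
By inclusion–exclusion the count is 364 − 515 + 171 − 10 = 10.

10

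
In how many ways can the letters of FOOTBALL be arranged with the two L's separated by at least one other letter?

7560

There are 8!/(2!·2!) = 10080 arrangements of FOOTBALL in total.
Arrangements with the L's together: treat LL as one letter, giving (7)!/(2!) = 2520.
Hence 10080 − 2520 = 7560.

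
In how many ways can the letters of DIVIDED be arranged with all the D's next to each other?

Treat the 3 copies of D as a single block. The multiset to arrange is then {DDD, E, I, I, V}, 5 items in all.
That gives (5)!/(2!) = 60 arrangements.

60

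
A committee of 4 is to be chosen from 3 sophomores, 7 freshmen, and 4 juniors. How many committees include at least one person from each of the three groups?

With no constraint there are C(14,4) = 1001 possible selections.
Selections missing a whole group: no sophomores → C(11,4) = 330; no freshmen → C(7,4) = 35; no juniors → C(10,4) = 210.
Add back selections omitting two groups (i.e. drawn from a single group): C(3,4) + C(7,4) + C(4,4) = 36.
By inclusion–exclusion: 1001 − 575 + 36 = 462.

462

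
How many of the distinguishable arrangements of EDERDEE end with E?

60

Fix E in the last position and arrange the remaining 6 letters.
Those 6 letters have D appearing twice and E appearing 3 times, giving (6)!/(3!·2!) = 60.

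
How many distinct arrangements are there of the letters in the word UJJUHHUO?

1680

UJJUHHUO has 8 letters with H appearing twice, J appearing twice, and U appearing 3 times.
So there are 8! / (3!·2!·2!) = 1680 distinguishable arrangements.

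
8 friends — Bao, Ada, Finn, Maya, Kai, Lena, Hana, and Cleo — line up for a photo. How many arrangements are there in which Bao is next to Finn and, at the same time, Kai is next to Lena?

2880

Treat {Bao,Finn} as one block (2 orders) and {Kai,Lena} as another (2 orders).
That leaves 6 units to arrange: 2 × 2 × 6! = 4 × 720 = 2880.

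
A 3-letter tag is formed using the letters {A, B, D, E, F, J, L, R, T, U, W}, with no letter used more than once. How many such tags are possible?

990

This is a permutation of 3 out of 11: P(11,3) = 11!/8!.
11 × 10 × 9 = 990.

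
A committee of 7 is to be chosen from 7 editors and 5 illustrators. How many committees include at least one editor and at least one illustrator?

Unrestricted: C(12,7) = 792 ways to pick any 7 of the 12.
Selections missing a whole group: no editors → C(5,7) = 0; no illustrators → C(7,7) = 1.
Both groups omitted at once is impossible, so 792 − 1 = 791.

791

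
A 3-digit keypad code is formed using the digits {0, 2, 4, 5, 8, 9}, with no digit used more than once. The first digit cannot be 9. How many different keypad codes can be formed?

100

The first digit has 6−1 = 5 choices (anything except 9).
The remaining 2 digits are filled from the other 5 symbols without repetition: 5 × 4 = 20.
Total: 5 × 20 = 100.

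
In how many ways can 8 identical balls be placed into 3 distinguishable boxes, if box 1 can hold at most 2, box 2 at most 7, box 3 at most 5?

17

Ignoring the caps, the number of non-negative solutions to x_1+…+x_3 = 8 is C(10,2) = 45.
Subtract solutions that violate a single cap (substitute x_i' = x_i − (cap_i+1)): x_1 ≥ 3 gives C(7,2) = 21; x_2 ≥ 8 gives C(2,2) = 1; x_3 ≥ 6 gives C(4,2) = 6. Together 28.
No two caps can be exceeded simultaneously, so the pair terms are all 0.
By inclusion–exclusion the count is 45 − 28 + 0 = 17.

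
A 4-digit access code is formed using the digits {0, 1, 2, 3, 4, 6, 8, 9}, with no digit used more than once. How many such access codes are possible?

With no repetition, fill the 4 digits in order: 8 choices, then 7, down to 5.
That product is 8 × 7 × 6 × 5 = 1680.

1680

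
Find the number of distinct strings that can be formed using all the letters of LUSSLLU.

210

The 7 letters of LUSSLLU have repeats: L appearing 3 times, S appearing twice, and U appearing twice.
So there are 7! / (3!·2!·2!) = 210 distinguishable arrangements.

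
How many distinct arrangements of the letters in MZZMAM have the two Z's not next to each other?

40

There are 6!/(3!·2!) = 60 arrangements of MZZMAM in total.
If the two Z's are adjacent, glue them into one block, leaving 5 items to arrange: (5)!/(3!) = 20 ways.
Subtracting, 60 − 20 = 40 arrangements keep the Z's apart.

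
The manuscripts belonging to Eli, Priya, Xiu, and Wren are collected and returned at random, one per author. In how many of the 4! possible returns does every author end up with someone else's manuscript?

9

Count assignments avoiding every fixed point. For any j of the 4 authors fixed to their own manuscript, the other 4−j can be arranged in (4−j)! ways.
By inclusion–exclusion this is Σ_{j=0}^{4} (−1)^j C(4,j)·(4−j)!.
Computing: 24 − 24 + 12 − 4 + 1 = 9.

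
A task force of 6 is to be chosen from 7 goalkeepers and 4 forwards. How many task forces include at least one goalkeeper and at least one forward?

455

Unrestricted: C(11,6) = 462 ways to pick any 6 of the 11.
Subtract selections that omit an entire group: no goalkeepers → C(4,6) = 0; no forwards → C(7,6) = 7.
Both groups omitted at once is impossible, so 462 − 7 = 455.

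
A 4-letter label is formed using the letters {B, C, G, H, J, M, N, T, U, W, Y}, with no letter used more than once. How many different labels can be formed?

With no repetition, fill the 4 letters in order: 11 choices, then 10, down to 8.
That product is 11 × 10 × 9 × 8 = 7920.

7920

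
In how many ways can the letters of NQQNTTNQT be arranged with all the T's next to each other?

Treat the 3 copies of T as a single block. The multiset to arrange is then {TTT, N, N, N, Q, Q, Q}, 7 items in all.
That gives (7)!/(3!·3!) = 140 arrangements.

140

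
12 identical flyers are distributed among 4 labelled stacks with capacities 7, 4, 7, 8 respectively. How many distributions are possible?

Without the upper bounds there are C(15,3) = 455 ways to split 12 among 4 stacks.
Subtract solutions that violate a single cap (substitute x_i' = x_i − (cap_i+1)): x_1 ≥ 8 gives C(7,3) = 35; x_2 ≥ 5 gives C(10,3) = 120; x_3 ≥ 8 gives C(7,3) = 35; x_4 ≥ 9 gives C(6,3) = 20. Together 210.
No two caps can be exceeded simultaneously, so the pair terms are all 0.
By inclusion–exclusion the count is 455 − 210 + 0 = 245.

245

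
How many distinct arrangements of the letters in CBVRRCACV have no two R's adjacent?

11760

Total arrangements of CBVRRCACV: 9!/(3!·2!·2!) = 15120.
Arrangements with the R's together: treat RR as one letter, giving (8)!/(3!·2!) = 3360.
Hence 15120 − 3360 = 11760.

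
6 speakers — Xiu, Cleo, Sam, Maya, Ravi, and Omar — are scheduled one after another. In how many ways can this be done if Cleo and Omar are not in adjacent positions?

Of the 6! = 720 arrangements, those with Cleo and Omar adjacent number 2 × 5! = 240 (treat the pair as a block with 2 internal orders).
So 720 − 240 = 480 arrangements keep them apart.

480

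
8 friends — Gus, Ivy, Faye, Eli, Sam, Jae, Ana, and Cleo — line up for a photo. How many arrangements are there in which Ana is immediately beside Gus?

10080

Glue Ana and Gus into one block (2 internal orders), leaving 7 units to arrange in a row.
That gives 2 × 7! = 2 × 5040 = 10080.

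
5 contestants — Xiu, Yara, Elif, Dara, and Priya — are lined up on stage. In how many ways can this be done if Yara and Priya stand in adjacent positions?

48

Treat {Yara, Priya} as a single unit. There are 4 units to order, and the pair itself can be ordered 2 ways.
That gives 2 × 4! = 2 × 24 = 48.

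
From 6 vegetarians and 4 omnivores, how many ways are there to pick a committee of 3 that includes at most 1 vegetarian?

40

Split by how many vegetarians are chosen (0 through 1).
Sum: C(6,0)·C(4,3) + C(6,1)·C(4,2) = 4 + 36 = 40.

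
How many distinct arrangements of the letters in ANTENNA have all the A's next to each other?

120

Treat the 2 copies of A as a single block. The multiset to arrange is then {AA, E, N, N, N, T}, 6 items in all.
That gives (6)!/(3!) = 120 arrangements.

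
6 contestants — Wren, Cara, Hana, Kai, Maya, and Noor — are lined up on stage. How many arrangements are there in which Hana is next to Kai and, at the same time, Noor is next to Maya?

96

Treat {Hana,Kai} as one block (2 orders) and {Noor,Maya} as another (2 orders).
That leaves 4 units to arrange: 2 × 2 × 4! = 4 × 24 = 96.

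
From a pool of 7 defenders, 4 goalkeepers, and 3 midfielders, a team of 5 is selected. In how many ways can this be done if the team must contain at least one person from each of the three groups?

1288

With no constraint there are C(14,5) = 2002 possible selections.
Selections missing a whole group: no defenders → C(7,5) = 21; no goalkeepers → C(10,5) = 252; no midfielders → C(11,5) = 462.
Add back selections omitting two groups (i.e. drawn from a single group): C(7,5) + C(4,5) + C(3,5) = 21.
By inclusion–exclusion: 2002 − 735 + 21 = 1288.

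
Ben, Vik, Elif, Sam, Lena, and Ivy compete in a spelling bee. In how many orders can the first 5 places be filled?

720

This is an ordered selection of 5 from 6: P(6,5).
That gives 6 × 5 × 4 × 3 × 2 = 720.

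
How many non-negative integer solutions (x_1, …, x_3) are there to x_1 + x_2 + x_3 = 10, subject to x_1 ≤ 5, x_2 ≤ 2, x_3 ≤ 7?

12

Ignoring the caps, the number of non-negative solutions to x_1+…+x_3 = 10 is C(12,2) = 66.
Subtract solutions that violate a single cap (substitute x_i' = x_i − (cap_i+1)): x_1 ≥ 6 gives C(6,2) = 15; x_2 ≥ 3 gives C(9,2) = 36; x_3 ≥ 8 gives C(4,2) = 6. Together 57.
Add back pairs where two caps are both exceeded: 3 + 0 + 0 = 3.
By inclusion–exclusion the count is 66 − 57 + 3 = 12.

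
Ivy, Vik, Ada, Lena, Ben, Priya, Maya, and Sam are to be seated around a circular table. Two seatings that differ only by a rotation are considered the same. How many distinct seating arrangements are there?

5040

Seat Ivy anywhere (absorbing the rotational symmetry), then permute the other 7: (7)! = 5040.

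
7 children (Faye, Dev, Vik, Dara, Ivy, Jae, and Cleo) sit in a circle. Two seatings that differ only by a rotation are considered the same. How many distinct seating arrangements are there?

720

Around a circle, 7 distinct people have 7!/7 = (6)! = 720 rotationally distinct seatings.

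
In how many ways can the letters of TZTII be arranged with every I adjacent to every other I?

Treat the 2 copies of I as a single block. The multiset to arrange is then {II, T, T, Z}, 4 items in all.
That gives (4)!/(2!) = 12 arrangements.

12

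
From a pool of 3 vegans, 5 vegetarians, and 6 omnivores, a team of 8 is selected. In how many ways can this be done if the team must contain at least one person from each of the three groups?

Unrestricted: C(14,8) = 3003 ways to pick any 8 of the 14.
Selections missing a whole group: no vegans → C(11,8) = 165; no vegetarians → C(9,8) = 9; no omnivores → C(8,8) = 1.
Add back selections omitting two groups (i.e. drawn from a single group): C(3,8) + C(5,8) + C(6,8) = 0.
By inclusion–exclusion: 3003 − 175 + 0 = 2828.

2828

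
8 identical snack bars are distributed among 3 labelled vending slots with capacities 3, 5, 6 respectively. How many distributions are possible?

Without the upper bounds there are C(10,2) = 45 ways to split 8 among 3 vending slots.
Subtract solutions that violate a single cap (substitute x_i' = x_i − (cap_i+1)): x_1 ≥ 4 gives C(6,2) = 15; x_2 ≥ 6 gives C(4,2) = 6; x_3 ≥ 7 gives C(3,2) = 3. Together 24.
No two caps can be exceeded simultaneously, so the pair terms are all 0.
By inclusion–exclusion the count is 45 − 24 + 0 = 21.

21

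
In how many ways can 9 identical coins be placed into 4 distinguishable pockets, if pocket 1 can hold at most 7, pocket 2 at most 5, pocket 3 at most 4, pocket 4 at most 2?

82

Without the upper bounds there are C(12,3) = 220 ways to split 9 among 4 pockets.
Subtract solutions that violate a single cap (substitute x_i' = x_i − (cap_i+1)): x_1 ≥ 8 gives C(4,3) = 4; x_2 ≥ 6 gives C(6,3) = 20; x_3 ≥ 5 gives C(7,3) = 35; x_4 ≥ 3 gives C(9,3) = 84. Together 143.
Add back pairs where two caps are both exceeded: 0 + 0 + 0 + 0 + 1 + 4 = 5.
By inclusion–exclusion the count is 220 − 143 + 5 = 82.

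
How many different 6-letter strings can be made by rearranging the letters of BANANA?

The 6 letters of BANANA have repeats: A appearing 3 times and N appearing twice.
So there are 6! / (3!·2!) = 60 distinguishable arrangements.

60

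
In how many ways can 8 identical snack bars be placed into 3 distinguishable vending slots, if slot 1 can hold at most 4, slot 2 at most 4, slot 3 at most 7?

By stars and bars, unrestricted non-negative solutions to x_1+…+x_3 = 8 number C(8+2,2) = 45.
Subtract solutions that violate a single cap (substitute x_i' = x_i − (cap_i+1)): x_1 ≥ 5 gives C(5,2) = 10; x_2 ≥ 5 gives C(5,2) = 10; x_3 ≥ 8 gives C(2,2) = 1. Together 21.
No two caps can be exceeded simultaneously, so the pair terms are all 0.
By inclusion–exclusion the count is 45 − 21 + 0 = 24.

24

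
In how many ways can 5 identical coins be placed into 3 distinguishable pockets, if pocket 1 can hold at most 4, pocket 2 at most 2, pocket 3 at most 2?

Without the upper bounds there are C(7,2) = 21 ways to split 5 among 3 pockets.
Subtract solutions that violate a single cap (substitute x_i' = x_i − (cap_i+1)): x_1 ≥ 5 gives C(2,2) = 1; x_2 ≥ 3 gives C(4,2) = 6; x_3 ≥ 3 gives C(4,2) = 6. Together 13.
No two caps can be exceeded simultaneously, so the pair terms are all 0.
By inclusion–exclusion the count is 21 − 13 + 0 = 8.

8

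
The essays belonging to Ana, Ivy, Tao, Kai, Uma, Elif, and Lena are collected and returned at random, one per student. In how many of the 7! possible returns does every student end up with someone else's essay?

1854

Let Aᵢ be the assignments in which student i gets their own essay. We want the size of the complement of A₁∪…∪A_7.
By inclusion–exclusion this is Σ_{j=0}^{7} (−1)^j C(7,j)·(7−j)!.
Computing: 5040 − 5040 + 2520 − 840 + 210 − 42 + 7 − 1 = 1854.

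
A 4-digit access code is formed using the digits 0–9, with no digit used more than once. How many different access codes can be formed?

Choose and order 4 of the 10 symbols: the first digit has 10 options, the next 9, then 8, 7.
10 × 9 × 8 × 7 = 5040.

5040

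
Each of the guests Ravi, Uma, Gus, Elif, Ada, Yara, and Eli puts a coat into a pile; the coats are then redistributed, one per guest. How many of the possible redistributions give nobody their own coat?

Count assignments avoiding every fixed point. For any j of the 7 guests fixed to their own coat, the other 7−j can be arranged in (7−j)! ways.
By inclusion–exclusion this is Σ_{j=0}^{7} (−1)^j C(7,j)·(7−j)!.
Computing: 5040 − 5040 + 2520 − 840 + 210 − 42 + 7 − 1 = 1854.

1854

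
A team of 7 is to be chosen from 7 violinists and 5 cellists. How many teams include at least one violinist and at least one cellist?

791

With no constraint there are C(12,7) = 792 possible selections.
Selections missing a whole group: no violinists → C(5,7) = 0; no cellists → C(7,7) = 1.
Both groups omitted at once is impossible, so 792 − 1 = 791.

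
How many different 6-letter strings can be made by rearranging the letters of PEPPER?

60

The 6 letters of PEPPER have repeats: E appearing twice and P appearing 3 times.
So there are 6! / (3!·2!) = 60 distinguishable arrangements.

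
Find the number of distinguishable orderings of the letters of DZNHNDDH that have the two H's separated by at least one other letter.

1260

Total arrangements of DZNHNDDH: 8!/(3!·2!·2!) = 1680.
Arrangements with the H's together: treat HH as one letter, giving (7)!/(3!·2!) = 420.
Hence 1680 − 420 = 1260.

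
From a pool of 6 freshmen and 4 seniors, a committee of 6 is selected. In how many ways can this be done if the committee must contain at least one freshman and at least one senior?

209

With no constraint there are C(10,6) = 210 possible selections.
Selections missing a whole group: no freshmen → C(4,6) = 0; no seniors → C(6,6) = 1.
Both groups omitted at once is impossible, so 210 − 1 = 209.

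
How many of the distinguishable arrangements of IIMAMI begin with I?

30

With the first slot taken by I, it remains to arrange the other 5 letters (IMAMI).
Those 5 letters have I appearing twice and M appearing twice, giving (5)!/(2!·2!) = 30.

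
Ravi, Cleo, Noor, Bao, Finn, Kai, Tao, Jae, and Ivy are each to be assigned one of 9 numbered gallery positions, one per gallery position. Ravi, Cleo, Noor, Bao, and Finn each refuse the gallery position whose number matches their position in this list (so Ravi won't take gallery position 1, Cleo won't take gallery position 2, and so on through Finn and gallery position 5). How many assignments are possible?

Let Aᵢ (for 1 ≤ i ≤ 5) be the placements that put person i in their forbidden gallery position. Any j of these fix j positions, leaving (9−j)! ways to fill the rest, and there are C(5,j) ways to pick which j.
By inclusion–exclusion, the number of valid placements is Σ_{j=0}^{5} (−1)^j C(5,j)·(9−j)!.
Computing: 362880 − 201600 + 50400 − 7200 + 600 − 24 = 205056.

205056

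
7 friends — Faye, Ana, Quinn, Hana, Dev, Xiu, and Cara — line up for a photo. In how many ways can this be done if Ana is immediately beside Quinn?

1440

Treat {Ana, Quinn} as a single unit. There are 6 units to order, and the pair itself can be ordered 2 ways.
That gives 2 × 6! = 2 × 720 = 1440.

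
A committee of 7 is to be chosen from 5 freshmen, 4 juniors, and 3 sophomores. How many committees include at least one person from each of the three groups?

Unrestricted: C(12,7) = 792 ways to pick any 7 of the 12.
Selections missing a whole group: no freshmen → C(7,7) = 1; no juniors → C(8,7) = 8; no sophomores → C(9,7) = 36.
Add back selections omitting two groups (i.e. drawn from a single group): C(5,7) + C(4,7) + C(3,7) = 0.
By inclusion–exclusion: 792 − 45 + 0 = 747.

747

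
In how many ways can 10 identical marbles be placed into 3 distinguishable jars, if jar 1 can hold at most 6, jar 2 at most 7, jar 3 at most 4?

29

Without the upper bounds there are C(12,2) = 66 ways to split 10 among 3 jars.
Subtract solutions that violate a single cap (substitute x_i' = x_i − (cap_i+1)): x_1 ≥ 7 gives C(5,2) = 10; x_2 ≥ 8 gives C(4,2) = 6; x_3 ≥ 5 gives C(7,2) = 21. Together 37.
No two caps can be exceeded simultaneously, so the pair terms are all 0.
By inclusion–exclusion the count is 66 − 37 + 0 = 29.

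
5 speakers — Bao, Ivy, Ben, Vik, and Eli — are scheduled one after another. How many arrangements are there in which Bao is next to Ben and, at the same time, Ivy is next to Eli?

Treat {Bao,Ben} as one block (2 orders) and {Ivy,Eli} as another (2 orders).
That leaves 3 units to arrange: 2 × 2 × 3! = 4 × 6 = 24.

24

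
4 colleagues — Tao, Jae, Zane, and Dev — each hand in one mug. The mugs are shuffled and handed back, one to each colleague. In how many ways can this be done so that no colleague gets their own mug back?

9

Let Aᵢ be the assignments in which colleague i gets their own mug. We want the size of the complement of A₁∪…∪A_4.
By inclusion–exclusion this is Σ_{j=0}^{4} (−1)^j C(4,j)·(4−j)!.
Computing: 24 − 24 + 12 − 4 + 1 = 9.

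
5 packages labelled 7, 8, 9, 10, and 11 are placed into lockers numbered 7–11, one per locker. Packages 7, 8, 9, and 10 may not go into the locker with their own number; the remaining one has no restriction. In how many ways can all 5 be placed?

Let Aᵢ (for 7 ≤ i ≤ 10) be the placements that put package i in its forbidden locker. Any j of these fix j positions, leaving (5−j)! ways to fill the rest, and there are C(4,j) ways to pick which j.
By inclusion–exclusion, the number of valid placements is Σ_{j=0}^{4} (−1)^j C(4,j)·(5−j)!.
Computing: 120 − 96 + 36 − 8 + 1 = 53.

53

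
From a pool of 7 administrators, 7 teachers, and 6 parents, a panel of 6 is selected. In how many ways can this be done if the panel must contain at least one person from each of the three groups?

Unrestricted: C(20,6) = 38760 ways to pick any 6 of the 20.
Selections missing a whole group: no administrators → C(13,6) = 1716; no teachers → C(13,6) = 1716; no parents → C(14,6) = 3003.
Add back selections omitting two groups (i.e. drawn from a single group): C(7,6) + C(7,6) + C(6,6) = 15.
By inclusion–exclusion: 38760 − 6435 + 15 = 32340.

32340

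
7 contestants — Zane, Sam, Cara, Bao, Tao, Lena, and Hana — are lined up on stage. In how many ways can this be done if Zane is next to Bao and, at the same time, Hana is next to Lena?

Treat {Zane,Bao} as one block (2 orders) and {Hana,Lena} as another (2 orders).
That leaves 5 units to arrange: 2 × 2 × 5! = 4 × 120 = 480.

480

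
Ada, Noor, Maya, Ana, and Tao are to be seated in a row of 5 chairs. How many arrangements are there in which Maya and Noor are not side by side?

Of the 5! = 120 arrangements, those with Maya and Noor adjacent number 2 × 4! = 48 (treat the pair as a block with 2 internal orders).
Complementary counting: 120 − 48 = 72.

72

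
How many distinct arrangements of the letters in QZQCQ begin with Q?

With the first slot taken by Q, it remains to arrange the other 4 letters (ZQCQ).
Those 4 letters have Q appearing twice, giving (4)!/(2!) = 12.

12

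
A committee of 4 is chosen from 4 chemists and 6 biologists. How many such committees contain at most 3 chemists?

Split by how many chemists are chosen (0 through 3).
Sum: C(4,0)·C(6,4) + C(4,1)·C(6,3) + C(4,2)·C(6,2) + C(4,3)·C(6,1) = 15 + 80 + 90 + 24 = 209.

209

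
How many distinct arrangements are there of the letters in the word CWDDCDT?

Letter multiplicities in CWDDCDT: C×2, D×3, T×1, W×1.
So there are 7! / (3!·2!) = 420 distinguishable arrangements.

420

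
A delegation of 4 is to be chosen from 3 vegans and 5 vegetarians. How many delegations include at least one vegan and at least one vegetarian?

65

With no constraint there are C(8,4) = 70 possible selections.
Selections missing a whole group: no vegans → C(5,4) = 5; no vegetarians → C(3,4) = 0.
Both groups omitted at once is impossible, so 70 − 5 = 65.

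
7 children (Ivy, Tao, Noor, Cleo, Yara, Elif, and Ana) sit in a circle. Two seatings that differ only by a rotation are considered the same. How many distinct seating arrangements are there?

720

Fix one person's seat to break rotational symmetry; the remaining 6 people can be arranged in (6)! = 720 ways.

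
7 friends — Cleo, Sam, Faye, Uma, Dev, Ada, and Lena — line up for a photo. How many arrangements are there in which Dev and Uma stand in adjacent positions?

1440

Treat {Dev, Uma} as a single unit. There are 6 units to order, and the pair itself can be ordered 2 ways.
That gives 2 × 6! = 2 × 720 = 1440.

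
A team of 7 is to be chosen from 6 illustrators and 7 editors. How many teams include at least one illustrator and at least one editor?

1715

Unrestricted: C(13,7) = 1716 ways to pick any 7 of the 13.
Selections missing a whole group: no illustrators → C(7,7) = 1; no editors → C(6,7) = 0.
Both groups omitted at once is impossible, so 1716 − 1 = 1715.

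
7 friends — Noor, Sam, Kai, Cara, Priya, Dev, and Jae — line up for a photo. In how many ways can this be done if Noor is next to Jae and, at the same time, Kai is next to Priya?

480

Treat {Noor,Jae} as one block (2 orders) and {Kai,Priya} as another (2 orders).
That leaves 5 units to arrange: 2 × 2 × 5! = 4 × 120 = 480.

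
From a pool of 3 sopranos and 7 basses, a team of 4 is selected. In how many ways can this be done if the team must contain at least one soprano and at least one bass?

175

Total 4-person selections from all 10: C(10,4) = 210.
Subtract selections that omit an entire group: no sopranos → C(7,4) = 35; no basses → C(3,4) = 0.
Both groups omitted at once is impossible, so 210 − 35 = 175.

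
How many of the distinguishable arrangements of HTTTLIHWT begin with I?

840

Fix I in the first position and arrange the remaining 8 letters.
Those 8 letters have H appearing twice and T appearing 4 times, giving (8)!/(4!·2!) = 840.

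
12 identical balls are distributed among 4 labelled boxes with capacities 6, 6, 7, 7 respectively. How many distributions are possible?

273

Ignoring the caps, the number of non-negative solutions to x_1+…+x_4 = 12 is C(15,3) = 455.
Subtract solutions that violate a single cap (substitute x_i' = x_i − (cap_i+1)): x_1 ≥ 7 gives C(8,3) = 56; x_2 ≥ 7 gives C(8,3) = 56; x_3 ≥ 8 gives C(7,3) = 35; x_4 ≥ 8 gives C(7,3) = 35. Together 182.
No two caps can be exceeded simultaneously, so the pair terms are all 0.
By inclusion–exclusion the count is 455 − 182 + 0 = 273.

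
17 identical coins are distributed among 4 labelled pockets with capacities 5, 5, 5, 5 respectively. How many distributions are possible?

20

Without the upper bounds there are C(20,3) = 1140 ways to split 17 among 4 pockets.
Subtract solutions that violate a single cap (substitute x_i' = x_i − (cap_i+1)): x_1 ≥ 6 gives C(14,3) = 364; x_2 ≥ 6 gives C(14,3) = 364; x_3 ≥ 6 gives C(14,3) = 364; x_4 ≥ 6 gives C(14,3) = 364. Together 1456.
Add back pairs where two caps are both exceeded: 56 + 56 + 56 + 56 + 56 + 56 = 336.
By inclusion–exclusion the count is 1140 − 1456 + 336 = 20.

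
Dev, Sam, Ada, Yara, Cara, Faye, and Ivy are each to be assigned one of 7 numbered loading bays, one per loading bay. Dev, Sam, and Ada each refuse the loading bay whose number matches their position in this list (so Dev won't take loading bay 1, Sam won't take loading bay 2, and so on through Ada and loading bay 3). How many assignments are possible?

3216

Let Aᵢ (for i ∈ {1, 2, 3}) be the placements that put person i in their forbidden loading bay. Any j of these fix j positions, leaving (7−j)! ways to fill the rest, and there are C(3,j) ways to pick which j.
By inclusion–exclusion, the number of valid placements is Σ_{j=0}^{3} (−1)^j C(3,j)·(7−j)!.
Computing: 5040 − 2160 + 360 − 24 = 3216.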